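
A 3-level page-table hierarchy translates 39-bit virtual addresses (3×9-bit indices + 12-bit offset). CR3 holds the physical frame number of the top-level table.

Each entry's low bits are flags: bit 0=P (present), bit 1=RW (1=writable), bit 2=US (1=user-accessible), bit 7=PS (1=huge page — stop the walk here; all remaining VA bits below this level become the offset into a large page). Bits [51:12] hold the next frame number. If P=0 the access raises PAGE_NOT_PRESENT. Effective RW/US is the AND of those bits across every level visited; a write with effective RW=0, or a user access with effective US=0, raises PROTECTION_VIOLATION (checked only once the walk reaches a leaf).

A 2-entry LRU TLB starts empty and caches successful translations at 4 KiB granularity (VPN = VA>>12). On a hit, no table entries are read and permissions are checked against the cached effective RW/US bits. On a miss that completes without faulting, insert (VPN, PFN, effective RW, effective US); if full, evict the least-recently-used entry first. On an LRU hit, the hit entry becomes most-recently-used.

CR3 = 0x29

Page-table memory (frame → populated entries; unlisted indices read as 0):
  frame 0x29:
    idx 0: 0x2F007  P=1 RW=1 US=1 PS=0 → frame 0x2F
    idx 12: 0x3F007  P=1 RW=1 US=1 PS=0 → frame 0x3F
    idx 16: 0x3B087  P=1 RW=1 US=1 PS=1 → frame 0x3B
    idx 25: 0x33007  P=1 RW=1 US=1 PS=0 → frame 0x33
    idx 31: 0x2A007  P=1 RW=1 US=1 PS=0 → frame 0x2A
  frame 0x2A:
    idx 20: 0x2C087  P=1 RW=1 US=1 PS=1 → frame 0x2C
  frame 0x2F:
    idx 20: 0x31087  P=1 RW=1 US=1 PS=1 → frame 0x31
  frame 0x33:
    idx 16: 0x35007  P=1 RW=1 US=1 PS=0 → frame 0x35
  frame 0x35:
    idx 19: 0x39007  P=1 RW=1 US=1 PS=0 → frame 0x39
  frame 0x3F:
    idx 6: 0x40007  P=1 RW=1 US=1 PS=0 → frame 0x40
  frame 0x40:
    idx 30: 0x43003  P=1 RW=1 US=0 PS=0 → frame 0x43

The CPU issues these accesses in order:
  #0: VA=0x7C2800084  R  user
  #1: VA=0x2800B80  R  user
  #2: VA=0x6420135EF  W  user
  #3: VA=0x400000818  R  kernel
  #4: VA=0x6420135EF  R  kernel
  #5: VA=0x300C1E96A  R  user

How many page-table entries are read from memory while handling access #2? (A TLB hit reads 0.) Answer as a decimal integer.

Trace:
#0 VA=0x7C2800084 (r,user):
  L0 @0x29[31] → 0x2A007  P=1,RW=1,US=1,PS=0
  L1 @0x2A[20] → 0x2C087  P=1,RW=1,US=1,PS=1
  → PA=0x2C084 (huge @L1)  (2 entries read)
#1 VA=0x2800B80 (r,user):
  L0 @0x29[0] → 0x2F007  P=1,RW=1,US=1,PS=0
  L1 @0x2F[20] → 0x31087  P=1,RW=1,US=1,PS=1
  → PA=0x31B80 (huge @L1)  (2 entries read)
#2 VA=0x6420135EF (w,user):
  L0 @0x29[25] → 0x33007  P=1,RW=1,US=1,PS=0
  L1 @0x33[16] → 0x35007  P=1,RW=1,US=1,PS=0
  L2 @0x35[19] → 0x39007  P=1,RW=1,US=1,PS=0
  → PA=0x395EF  (3 entries read)
#3 VA=0x400000818 (r,kernel):
  L0 @0x29[16] → 0x3B087  P=1,RW=1,US=1,PS=1
  → PA=0x3B818 (huge @L0)  (1 entries read)
#4 VA=0x6420135EF (r,kernel):
  TLB hit vpn=0x642013 → PA=0x395EF
#5 VA=0x300C1E96A (r,user):
  L0 @0x29[12] → 0x3F007  P=1,RW=1,US=1,PS=0
  L1 @0x3F[6] → 0x40007  P=1,RW=1,US=1,PS=0
  L2 @0x40[30] → 0x43003  P=1,RW=1,US=0,PS=0
  → PROTECTION_VIOLATION  (3 entries read)

Entries read for #2: 3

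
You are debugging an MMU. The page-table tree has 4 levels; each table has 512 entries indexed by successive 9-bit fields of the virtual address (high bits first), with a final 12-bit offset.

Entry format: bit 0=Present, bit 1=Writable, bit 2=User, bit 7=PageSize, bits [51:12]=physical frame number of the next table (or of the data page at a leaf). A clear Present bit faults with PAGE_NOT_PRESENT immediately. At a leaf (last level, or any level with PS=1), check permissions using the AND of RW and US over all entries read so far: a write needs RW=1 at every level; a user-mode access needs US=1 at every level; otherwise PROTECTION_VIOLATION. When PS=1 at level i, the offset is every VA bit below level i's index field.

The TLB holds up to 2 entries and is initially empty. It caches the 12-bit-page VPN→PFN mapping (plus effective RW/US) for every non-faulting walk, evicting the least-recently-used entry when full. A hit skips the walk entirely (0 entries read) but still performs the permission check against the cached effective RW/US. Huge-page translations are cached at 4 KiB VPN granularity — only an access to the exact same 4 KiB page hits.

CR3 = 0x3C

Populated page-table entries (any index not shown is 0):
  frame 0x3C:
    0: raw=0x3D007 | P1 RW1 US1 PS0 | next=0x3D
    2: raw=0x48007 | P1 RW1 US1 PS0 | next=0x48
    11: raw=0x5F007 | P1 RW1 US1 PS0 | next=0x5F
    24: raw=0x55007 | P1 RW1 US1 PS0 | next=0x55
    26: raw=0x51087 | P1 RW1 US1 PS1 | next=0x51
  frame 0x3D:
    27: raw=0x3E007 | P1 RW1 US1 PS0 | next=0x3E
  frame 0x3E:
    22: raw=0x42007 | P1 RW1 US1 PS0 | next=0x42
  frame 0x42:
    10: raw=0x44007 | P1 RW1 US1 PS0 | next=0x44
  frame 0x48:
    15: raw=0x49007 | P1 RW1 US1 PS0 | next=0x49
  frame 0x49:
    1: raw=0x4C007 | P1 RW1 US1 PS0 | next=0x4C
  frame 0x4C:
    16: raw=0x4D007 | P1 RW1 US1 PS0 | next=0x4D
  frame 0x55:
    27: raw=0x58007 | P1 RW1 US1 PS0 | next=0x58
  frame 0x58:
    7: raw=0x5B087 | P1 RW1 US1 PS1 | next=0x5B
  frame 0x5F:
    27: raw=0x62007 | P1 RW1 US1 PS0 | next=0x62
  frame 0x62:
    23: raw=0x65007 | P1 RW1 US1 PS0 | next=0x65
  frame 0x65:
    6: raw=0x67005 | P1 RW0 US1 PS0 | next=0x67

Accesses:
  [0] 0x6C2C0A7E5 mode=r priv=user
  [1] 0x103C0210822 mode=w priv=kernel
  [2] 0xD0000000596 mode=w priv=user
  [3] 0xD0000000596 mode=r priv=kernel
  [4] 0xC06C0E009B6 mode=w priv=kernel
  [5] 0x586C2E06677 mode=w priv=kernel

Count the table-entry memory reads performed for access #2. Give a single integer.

Walk each access:
#0 VA=0x6C2C0A7E5 (r,user):
  lvl0: tbl 0x3C, slot 0 ⇒ 0x3D007 (P1/RW1/US1/PS0)
  lvl1: tbl 0x3D, slot 27 ⇒ 0x3E007 (P1/RW1/US1/PS0)
  lvl2: tbl 0x3E, slot 22 ⇒ 0x42007 (P1/RW1/US1/PS0)
  lvl3: tbl 0x42, slot 10 ⇒ 0x44007 (P1/RW1/US1/PS0)
  → PA=0x447E5  (4 entries read)
#1 VA=0x103C0210822 (w,kernel):
  lvl0: tbl 0x3C, slot 2 ⇒ 0x48007 (P1/RW1/US1/PS0)
  lvl1: tbl 0x48, slot 15 ⇒ 0x49007 (P1/RW1/US1/PS0)
  lvl2: tbl 0x49, slot 1 ⇒ 0x4C007 (P1/RW1/US1/PS0)
  lvl3: tbl 0x4C, slot 16 ⇒ 0x4D007 (P1/RW1/US1/PS0)
  → PA=0x4D822  (4 entries read)
#2 VA=0xD0000000596 (w,user):
  lvl0: tbl 0x3C, slot 26 ⇒ 0x51087 (P1/RW1/US1/PS1)
  → PA=0x51596 (huge @L0)  (1 entries read)
#3 VA=0xD0000000596 (r,kernel):
  TLB hit vpn=0xD0000000 → PA=0x51596
#4 VA=0xC06C0E009B6 (w,kernel):
  lvl0: tbl 0x3C, slot 24 ⇒ 0x55007 (P1/RW1/US1/PS0)
  lvl1: tbl 0x55, slot 27 ⇒ 0x58007 (P1/RW1/US1/PS0)
  lvl2: tbl 0x58, slot 7 ⇒ 0x5B087 (P1/RW1/US1/PS1)
  → PA=0x5B9B6 (huge @L2)  (3 entries read)
#5 VA=0x586C2E06677 (w,kernel):
  lvl0: tbl 0x3C, slot 11 ⇒ 0x5F007 (P1/RW1/US1/PS0)
  lvl1: tbl 0x5F, slot 27 ⇒ 0x62007 (P1/RW1/US1/PS0)
  lvl2: tbl 0x62, slot 23 ⇒ 0x65007 (P1/RW1/US1/PS0)
  lvl3: tbl 0x65, slot 6 ⇒ 0x67005 (P1/RW0/US1/PS0)
  ✗ PROTECTION_VIOLATION  [4 reads]

Entries read for #2: 1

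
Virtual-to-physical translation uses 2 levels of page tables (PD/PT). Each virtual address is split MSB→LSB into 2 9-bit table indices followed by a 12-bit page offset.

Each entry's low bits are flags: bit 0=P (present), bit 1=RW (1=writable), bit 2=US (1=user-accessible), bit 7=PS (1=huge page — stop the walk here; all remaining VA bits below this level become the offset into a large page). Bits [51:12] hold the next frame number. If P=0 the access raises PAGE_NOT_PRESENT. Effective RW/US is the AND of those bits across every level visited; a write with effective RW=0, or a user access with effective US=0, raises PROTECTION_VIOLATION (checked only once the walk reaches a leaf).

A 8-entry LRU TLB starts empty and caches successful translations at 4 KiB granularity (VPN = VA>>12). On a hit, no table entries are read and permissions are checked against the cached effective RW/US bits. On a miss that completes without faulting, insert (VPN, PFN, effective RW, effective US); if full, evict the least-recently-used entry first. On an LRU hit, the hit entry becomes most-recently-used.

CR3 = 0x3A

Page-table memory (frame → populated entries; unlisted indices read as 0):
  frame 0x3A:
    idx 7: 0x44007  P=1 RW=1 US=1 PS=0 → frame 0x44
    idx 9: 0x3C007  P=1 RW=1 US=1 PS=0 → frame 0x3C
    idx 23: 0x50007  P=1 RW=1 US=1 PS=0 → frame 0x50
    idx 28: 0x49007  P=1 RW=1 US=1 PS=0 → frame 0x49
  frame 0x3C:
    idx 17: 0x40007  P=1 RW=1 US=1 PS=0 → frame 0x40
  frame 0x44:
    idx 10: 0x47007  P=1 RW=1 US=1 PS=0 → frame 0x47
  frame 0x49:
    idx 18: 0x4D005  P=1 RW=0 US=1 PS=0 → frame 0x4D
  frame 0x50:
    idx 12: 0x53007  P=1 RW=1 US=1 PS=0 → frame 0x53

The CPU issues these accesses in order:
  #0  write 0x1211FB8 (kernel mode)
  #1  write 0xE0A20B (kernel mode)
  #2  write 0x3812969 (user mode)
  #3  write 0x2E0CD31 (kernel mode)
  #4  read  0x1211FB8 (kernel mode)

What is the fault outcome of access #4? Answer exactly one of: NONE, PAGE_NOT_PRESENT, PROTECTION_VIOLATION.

Trace:
#0 VA=0x1211FB8 (w,kernel):
  lvl0: tbl 0x3A, slot 9 ⇒ 0x3C007 (P1/RW1/US1/PS0)
  lvl1: tbl 0x3C, slot 17 ⇒ 0x40007 (P1/RW1/US1/PS0)
  → PA=0x40FB8  (2 entries read)
#1 VA=0xE0A20B (w,kernel):
  lvl0: tbl 0x3A, slot 7 ⇒ 0x44007 (P1/RW1/US1/PS0)
  lvl1: tbl 0x44, slot 10 ⇒ 0x47007 (P1/RW1/US1/PS0)
  → PA=0x4720B  (2 entries read)
#2 VA=0x3812969 (w,user):
  lvl0: tbl 0x3A, slot 28 ⇒ 0x49007 (P1/RW1/US1/PS0)
  lvl1: tbl 0x49, slot 18 ⇒ 0x4D005 (P1/RW0/US1/PS0)
  ✗ PROTECTION_VIOLATION  [2 reads]
#3 VA=0x2E0CD31 (w,kernel):
  lvl0: tbl 0x3A, slot 23 ⇒ 0x50007 (P1/RW1/US1/PS0)
  lvl1: tbl 0x50, slot 12 ⇒ 0x53007 (P1/RW1/US1/PS0)
  → PA=0x53D31  (2 entries read)
#4 VA=0x1211FB8 (r,kernel):
  TLB hit vpn=0x1211 → PA=0x40FB8

Access #4 fault: NONE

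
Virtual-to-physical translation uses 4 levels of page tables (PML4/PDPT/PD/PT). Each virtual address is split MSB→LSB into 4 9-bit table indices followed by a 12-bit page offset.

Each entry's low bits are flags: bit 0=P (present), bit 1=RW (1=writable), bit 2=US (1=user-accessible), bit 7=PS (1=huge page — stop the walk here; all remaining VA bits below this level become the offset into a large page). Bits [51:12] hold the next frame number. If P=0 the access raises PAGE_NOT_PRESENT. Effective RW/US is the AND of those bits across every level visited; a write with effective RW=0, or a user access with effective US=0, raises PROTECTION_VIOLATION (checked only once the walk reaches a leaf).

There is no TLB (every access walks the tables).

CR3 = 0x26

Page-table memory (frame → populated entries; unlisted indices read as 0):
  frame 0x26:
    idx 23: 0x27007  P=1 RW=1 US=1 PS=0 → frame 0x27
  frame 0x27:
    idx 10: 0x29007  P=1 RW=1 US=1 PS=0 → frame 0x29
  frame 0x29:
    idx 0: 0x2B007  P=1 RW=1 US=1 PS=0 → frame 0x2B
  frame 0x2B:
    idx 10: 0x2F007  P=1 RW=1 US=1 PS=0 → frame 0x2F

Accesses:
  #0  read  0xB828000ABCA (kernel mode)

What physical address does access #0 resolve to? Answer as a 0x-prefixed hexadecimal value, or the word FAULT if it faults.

Walk each access:
#0 VA=0xB828000ABCA (r,kernel):
  [0] read 0x26 idx=23: raw=0x27007 flags P=1 W=1 U=1 S=0
  [1] read 0x27 idx=10: raw=0x29007 flags P=1 W=1 U=1 S=0
  [2] read 0x29 idx=0: raw=0x2B007 flags P=1 W=1 U=1 S=0
  [3] read 0x2B idx=10: raw=0x2F007 flags P=1 W=1 U=1 S=0
  ✓ 0x2FBCA  — 4 lookups

Access #0 PA: 0x2FBCA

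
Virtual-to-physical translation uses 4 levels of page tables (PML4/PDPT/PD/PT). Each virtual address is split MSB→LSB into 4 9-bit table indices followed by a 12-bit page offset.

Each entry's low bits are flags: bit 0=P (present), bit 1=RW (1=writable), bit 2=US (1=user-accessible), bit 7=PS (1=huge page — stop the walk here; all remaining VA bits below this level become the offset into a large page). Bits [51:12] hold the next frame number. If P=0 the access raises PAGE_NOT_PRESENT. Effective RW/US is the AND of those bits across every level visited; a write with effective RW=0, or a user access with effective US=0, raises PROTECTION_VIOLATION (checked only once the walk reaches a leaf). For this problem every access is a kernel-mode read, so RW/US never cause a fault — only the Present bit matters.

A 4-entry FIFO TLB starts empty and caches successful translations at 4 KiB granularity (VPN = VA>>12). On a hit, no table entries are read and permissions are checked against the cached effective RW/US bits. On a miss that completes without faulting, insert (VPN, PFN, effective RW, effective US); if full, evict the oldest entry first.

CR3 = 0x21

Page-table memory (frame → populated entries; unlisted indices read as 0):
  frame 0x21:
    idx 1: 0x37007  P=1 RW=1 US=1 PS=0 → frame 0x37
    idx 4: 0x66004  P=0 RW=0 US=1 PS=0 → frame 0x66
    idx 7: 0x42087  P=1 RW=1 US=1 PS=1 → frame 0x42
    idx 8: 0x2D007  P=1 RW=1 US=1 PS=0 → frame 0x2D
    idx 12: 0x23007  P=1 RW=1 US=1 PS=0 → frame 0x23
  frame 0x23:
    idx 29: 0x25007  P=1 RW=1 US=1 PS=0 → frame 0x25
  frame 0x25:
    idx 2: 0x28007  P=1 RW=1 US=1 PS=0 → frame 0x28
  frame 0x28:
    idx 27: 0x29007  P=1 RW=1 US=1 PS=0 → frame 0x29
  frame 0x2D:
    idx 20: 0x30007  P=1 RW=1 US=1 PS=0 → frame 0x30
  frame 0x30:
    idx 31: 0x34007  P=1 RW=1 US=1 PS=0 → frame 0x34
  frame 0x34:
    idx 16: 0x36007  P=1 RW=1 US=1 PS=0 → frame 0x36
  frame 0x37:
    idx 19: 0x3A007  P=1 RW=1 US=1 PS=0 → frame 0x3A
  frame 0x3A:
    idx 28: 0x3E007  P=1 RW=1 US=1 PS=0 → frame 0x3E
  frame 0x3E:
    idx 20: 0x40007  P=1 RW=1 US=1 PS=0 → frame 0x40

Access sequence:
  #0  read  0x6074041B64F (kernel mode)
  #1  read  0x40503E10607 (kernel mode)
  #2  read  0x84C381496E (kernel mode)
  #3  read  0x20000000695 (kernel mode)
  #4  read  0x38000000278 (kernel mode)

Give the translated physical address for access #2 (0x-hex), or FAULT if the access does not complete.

Per-access translation:
#0 VA=0x6074041B64F (r,kernel):
  [0] read 0x21 idx=12: raw=0x23007 flags P=1 W=1 U=1 S=0
  [1] read 0x23 idx=29: raw=0x25007 flags P=1 W=1 U=1 S=0
  [2] read 0x25 idx=2: raw=0x28007 flags P=1 W=1 U=1 S=0
  [3] read 0x28 idx=27: raw=0x29007 flags P=1 W=1 U=1 S=0
  → PA=0x2964F  (4 entries read)
#1 VA=0x40503E10607 (r,kernel):
  [0] read 0x21 idx=8: raw=0x2D007 flags P=1 W=1 U=1 S=0
  [1] read 0x2D idx=20: raw=0x30007 flags P=1 W=1 U=1 S=0
  [2] read 0x30 idx=31: raw=0x34007 flags P=1 W=1 U=1 S=0
  [3] read 0x34 idx=16: raw=0x36007 flags P=1 W=1 U=1 S=0
  → PA=0x36607  (4 entries read)
#2 VA=0x84C381496E (r,kernel):
  [0] read 0x21 idx=1: raw=0x37007 flags P=1 W=1 U=1 S=0
  [1] read 0x37 idx=19: raw=0x3A007 flags P=1 W=1 U=1 S=0
  [2] read 0x3A idx=28: raw=0x3E007 flags P=1 W=1 U=1 S=0
  [3] read 0x3E idx=20: raw=0x40007 flags P=1 W=1 U=1 S=0
  → PA=0x4096E  (4 entries read)
#3 VA=0x20000000695 (r,kernel):
  [0] read 0x21 idx=4: raw=0x66004 flags P=0 W=0 U=1 S=0
  → PAGE_NOT_PRESENT  (1 entries read)
#4 VA=0x38000000278 (r,kernel):
  [0] read 0x21 idx=7: raw=0x42087 flags P=1 W=1 U=1 S=1
  → PA=0x42278 (huge @L0)  (1 entries read)

Access #2 PA: 0x4096E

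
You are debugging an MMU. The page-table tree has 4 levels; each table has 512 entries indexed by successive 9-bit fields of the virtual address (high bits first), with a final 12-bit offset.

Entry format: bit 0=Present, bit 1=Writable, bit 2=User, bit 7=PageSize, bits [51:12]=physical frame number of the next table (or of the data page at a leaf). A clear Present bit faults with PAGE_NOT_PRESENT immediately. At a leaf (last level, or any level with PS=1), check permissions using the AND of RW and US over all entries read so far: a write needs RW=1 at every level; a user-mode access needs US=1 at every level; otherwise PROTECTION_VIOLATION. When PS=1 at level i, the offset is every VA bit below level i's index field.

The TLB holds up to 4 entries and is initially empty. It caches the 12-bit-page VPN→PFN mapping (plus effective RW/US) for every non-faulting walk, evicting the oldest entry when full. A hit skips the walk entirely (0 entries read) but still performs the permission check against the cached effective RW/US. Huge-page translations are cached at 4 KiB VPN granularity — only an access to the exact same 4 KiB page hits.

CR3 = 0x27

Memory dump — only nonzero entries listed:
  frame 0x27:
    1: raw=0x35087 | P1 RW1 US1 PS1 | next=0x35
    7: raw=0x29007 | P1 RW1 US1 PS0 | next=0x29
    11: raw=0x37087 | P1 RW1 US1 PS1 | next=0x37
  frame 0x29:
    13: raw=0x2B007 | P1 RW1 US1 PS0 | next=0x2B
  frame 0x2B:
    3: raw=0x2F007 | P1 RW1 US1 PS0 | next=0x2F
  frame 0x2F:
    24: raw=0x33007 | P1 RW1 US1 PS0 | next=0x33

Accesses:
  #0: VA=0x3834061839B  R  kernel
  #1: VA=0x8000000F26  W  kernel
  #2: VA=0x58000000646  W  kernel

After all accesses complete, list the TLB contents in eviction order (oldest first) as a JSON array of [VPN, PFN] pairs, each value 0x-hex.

Walk each access:
#0 VA=0x3834061839B (r,kernel):
  L0 @0x27[7] → 0x29007  P=1,RW=1,US=1,PS=0
  L1 @0x29[13] → 0x2B007  P=1,RW=1,US=1,PS=0
  L2 @0x2B[3] → 0x2F007  P=1,RW=1,US=1,PS=0
  L3 @0x2F[24] → 0x33007  P=1,RW=1,US=1,PS=0
  ⇒ phys 0x3339B  [4 reads]
#1 VA=0x8000000F26 (w,kernel):
  L0 @0x27[1] → 0x35087  P=1,RW=1,US=1,PS=1
  ⇒ phys 0x35F26 (huge @L0)  [1 reads]
#2 VA=0x58000000646 (w,kernel):
  L0 @0x27[11] → 0x37087  P=1,RW=1,US=1,PS=1
  ⇒ phys 0x37646 (huge @L0)  [1 reads]

TLB: [["0x38340618", "0x33"], ["0x8000000", "0x35"], ["0x58000000", "0x37"]]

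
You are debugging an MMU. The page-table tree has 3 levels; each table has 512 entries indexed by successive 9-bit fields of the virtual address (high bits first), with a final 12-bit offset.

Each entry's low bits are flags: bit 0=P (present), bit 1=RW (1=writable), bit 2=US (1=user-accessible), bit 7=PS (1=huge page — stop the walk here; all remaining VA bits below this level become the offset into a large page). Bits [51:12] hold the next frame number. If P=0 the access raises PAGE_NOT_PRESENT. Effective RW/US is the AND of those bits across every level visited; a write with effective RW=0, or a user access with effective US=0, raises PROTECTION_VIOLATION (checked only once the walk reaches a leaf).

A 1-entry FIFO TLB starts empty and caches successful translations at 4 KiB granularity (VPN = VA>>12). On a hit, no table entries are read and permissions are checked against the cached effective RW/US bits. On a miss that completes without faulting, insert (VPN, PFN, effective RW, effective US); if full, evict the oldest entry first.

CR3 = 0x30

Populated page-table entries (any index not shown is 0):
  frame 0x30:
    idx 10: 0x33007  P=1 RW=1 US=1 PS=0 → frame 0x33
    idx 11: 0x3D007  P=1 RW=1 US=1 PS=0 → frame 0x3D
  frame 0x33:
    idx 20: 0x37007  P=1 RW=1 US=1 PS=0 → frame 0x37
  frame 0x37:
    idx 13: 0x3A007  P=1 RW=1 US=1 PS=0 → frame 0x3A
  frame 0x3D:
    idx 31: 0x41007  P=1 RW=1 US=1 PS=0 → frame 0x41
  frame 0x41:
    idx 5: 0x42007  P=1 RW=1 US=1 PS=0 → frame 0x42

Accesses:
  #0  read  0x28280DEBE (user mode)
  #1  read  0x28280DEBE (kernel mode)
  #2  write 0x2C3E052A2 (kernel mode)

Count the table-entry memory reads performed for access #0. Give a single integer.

Walk each access:
#0 VA=0x28280DEBE (r,user):
  lvl0: tbl 0x30, slot 10 ⇒ 0x33007 (P1/RW1/US1/PS0)
  lvl1: tbl 0x33, slot 20 ⇒ 0x37007 (P1/RW1/US1/PS0)
  lvl2: tbl 0x37, slot 13 ⇒ 0x3A007 (P1/RW1/US1/PS0)
  → PA=0x3AEBE  (3 entries read)
#1 VA=0x28280DEBE (r,kernel):
  TLB hit vpn=0x28280D → PA=0x3AEBE
#2 VA=0x2C3E052A2 (w,kernel):
  lvl0: tbl 0x30, slot 11 ⇒ 0x3D007 (P1/RW1/US1/PS0)
  lvl1: tbl 0x3D, slot 31 ⇒ 0x41007 (P1/RW1/US1/PS0)
  lvl2: tbl 0x41, slot 5 ⇒ 0x42007 (P1/RW1/US1/PS0)
  → PA=0x422A2  (3 entries read)

Entries read for #0: 3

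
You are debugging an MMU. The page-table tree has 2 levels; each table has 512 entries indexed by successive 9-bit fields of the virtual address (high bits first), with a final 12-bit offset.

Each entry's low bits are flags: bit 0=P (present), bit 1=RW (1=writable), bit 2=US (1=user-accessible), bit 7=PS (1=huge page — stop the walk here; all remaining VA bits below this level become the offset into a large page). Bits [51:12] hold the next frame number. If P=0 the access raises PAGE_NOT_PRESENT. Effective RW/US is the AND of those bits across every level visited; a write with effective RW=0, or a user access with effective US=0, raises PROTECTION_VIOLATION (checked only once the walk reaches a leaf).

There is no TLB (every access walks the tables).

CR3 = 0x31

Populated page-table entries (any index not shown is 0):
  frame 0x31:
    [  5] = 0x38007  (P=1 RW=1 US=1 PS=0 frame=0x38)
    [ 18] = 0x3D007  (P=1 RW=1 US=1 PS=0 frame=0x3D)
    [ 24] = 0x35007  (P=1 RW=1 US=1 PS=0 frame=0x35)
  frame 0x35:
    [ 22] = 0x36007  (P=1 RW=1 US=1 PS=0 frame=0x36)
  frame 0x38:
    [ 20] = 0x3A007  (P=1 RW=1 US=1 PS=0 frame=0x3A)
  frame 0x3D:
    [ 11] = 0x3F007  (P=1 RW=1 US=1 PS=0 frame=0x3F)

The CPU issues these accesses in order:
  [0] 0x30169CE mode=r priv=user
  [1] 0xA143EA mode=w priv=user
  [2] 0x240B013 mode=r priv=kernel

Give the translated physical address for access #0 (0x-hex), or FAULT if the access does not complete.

Trace:
#0 VA=0x30169CE (r,user):
  L0: frame=0x31 idx=24 entry=0x35007 [P=1 RW=1 US=1 PS=0]
  L1: frame=0x35 idx=22 entry=0x36007 [P=1 RW=1 US=1 PS=0]
  ✓ 0x369CE  — 2 lookups
#1 VA=0xA143EA (w,user):
  L0: frame=0x31 idx=5 entry=0x38007 [P=1 RW=1 US=1 PS=0]
  L1: frame=0x38 idx=20 entry=0x3A007 [P=1 RW=1 US=1 PS=0]
  ✓ 0x3A3EA  — 2 lookups
#2 VA=0x240B013 (r,kernel):
  L0: frame=0x31 idx=18 entry=0x3D007 [P=1 RW=1 US=1 PS=0]
  L1: frame=0x3D idx=11 entry=0x3F007 [P=1 RW=1 US=1 PS=0]
  ✓ 0x3F013  — 2 lookups

Access #0 PA: 0x369CE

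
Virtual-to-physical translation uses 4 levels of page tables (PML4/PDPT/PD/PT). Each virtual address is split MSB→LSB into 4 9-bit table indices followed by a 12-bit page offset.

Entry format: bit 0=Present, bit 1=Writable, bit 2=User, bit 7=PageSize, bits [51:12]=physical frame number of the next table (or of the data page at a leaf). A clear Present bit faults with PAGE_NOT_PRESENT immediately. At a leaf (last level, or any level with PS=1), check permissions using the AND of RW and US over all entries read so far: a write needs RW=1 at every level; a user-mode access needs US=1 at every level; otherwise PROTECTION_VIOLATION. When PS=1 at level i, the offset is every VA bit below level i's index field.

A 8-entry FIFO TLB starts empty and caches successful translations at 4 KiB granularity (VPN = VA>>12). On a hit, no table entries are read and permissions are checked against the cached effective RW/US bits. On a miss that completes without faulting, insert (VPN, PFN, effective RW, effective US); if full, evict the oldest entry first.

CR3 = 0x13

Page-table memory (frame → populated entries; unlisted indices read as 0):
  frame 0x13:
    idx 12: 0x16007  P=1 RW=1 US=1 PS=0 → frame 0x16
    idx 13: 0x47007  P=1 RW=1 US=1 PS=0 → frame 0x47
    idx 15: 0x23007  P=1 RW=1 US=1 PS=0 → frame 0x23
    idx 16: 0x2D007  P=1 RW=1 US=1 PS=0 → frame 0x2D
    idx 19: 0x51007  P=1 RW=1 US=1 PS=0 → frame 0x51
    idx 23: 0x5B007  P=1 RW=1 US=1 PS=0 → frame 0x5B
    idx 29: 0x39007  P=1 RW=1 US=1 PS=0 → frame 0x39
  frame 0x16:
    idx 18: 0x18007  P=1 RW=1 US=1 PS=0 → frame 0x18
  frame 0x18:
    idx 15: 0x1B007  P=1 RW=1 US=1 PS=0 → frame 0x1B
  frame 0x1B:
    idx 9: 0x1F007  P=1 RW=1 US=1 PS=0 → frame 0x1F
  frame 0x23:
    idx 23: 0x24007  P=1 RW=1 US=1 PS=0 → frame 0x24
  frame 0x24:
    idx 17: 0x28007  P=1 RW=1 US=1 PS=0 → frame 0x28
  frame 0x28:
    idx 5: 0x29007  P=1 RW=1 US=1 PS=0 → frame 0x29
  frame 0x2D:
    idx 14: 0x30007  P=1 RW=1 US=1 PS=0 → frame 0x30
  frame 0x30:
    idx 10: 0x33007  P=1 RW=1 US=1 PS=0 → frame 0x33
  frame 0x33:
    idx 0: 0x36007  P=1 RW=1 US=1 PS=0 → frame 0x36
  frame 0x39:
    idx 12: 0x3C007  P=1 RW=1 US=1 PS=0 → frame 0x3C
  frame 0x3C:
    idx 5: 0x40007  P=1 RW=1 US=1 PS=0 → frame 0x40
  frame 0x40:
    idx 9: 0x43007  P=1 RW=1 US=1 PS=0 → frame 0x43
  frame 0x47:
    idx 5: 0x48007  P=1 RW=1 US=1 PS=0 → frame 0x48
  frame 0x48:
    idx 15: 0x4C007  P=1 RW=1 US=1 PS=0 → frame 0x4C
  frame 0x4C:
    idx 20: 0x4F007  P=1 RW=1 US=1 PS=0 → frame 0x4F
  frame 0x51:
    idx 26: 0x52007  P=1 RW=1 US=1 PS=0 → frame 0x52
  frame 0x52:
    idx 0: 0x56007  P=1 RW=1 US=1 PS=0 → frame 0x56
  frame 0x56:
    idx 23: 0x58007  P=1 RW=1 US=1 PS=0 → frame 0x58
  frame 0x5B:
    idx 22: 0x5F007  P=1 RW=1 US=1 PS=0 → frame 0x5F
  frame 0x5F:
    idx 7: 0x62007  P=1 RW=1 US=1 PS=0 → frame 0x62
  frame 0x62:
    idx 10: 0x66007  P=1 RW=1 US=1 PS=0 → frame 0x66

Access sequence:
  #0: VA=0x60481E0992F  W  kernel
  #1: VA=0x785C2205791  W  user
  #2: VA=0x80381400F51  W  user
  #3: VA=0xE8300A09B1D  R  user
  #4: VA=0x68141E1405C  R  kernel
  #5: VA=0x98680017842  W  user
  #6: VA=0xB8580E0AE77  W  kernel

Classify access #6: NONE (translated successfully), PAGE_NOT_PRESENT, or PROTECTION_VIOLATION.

Per-access translation:
#0 VA=0x60481E0992F (w,kernel):
  [0] read 0x13 idx=12: raw=0x16007 flags P=1 W=1 U=1 S=0
  [1] read 0x16 idx=18: raw=0x18007 flags P=1 W=1 U=1 S=0
  [2] read 0x18 idx=15: raw=0x1B007 flags P=1 W=1 U=1 S=0
  [3] read 0x1B idx=9: raw=0x1F007 flags P=1 W=1 U=1 S=0
  ✓ 0x1F92F  — 4 lookups
#1 VA=0x785C2205791 (w,user):
  [0] read 0x13 idx=15: raw=0x23007 flags P=1 W=1 U=1 S=0
  [1] read 0x23 idx=23: raw=0x24007 flags P=1 W=1 U=1 S=0
  [2] read 0x24 idx=17: raw=0x28007 flags P=1 W=1 U=1 S=0
  [3] read 0x28 idx=5: raw=0x29007 flags P=1 W=1 U=1 S=0
  ✓ 0x29791  — 4 lookups
#2 VA=0x80381400F51 (w,user):
  [0] read 0x13 idx=16: raw=0x2D007 flags P=1 W=1 U=1 S=0
  [1] read 0x2D idx=14: raw=0x30007 flags P=1 W=1 U=1 S=0
  [2] read 0x30 idx=10: raw=0x33007 flags P=1 W=1 U=1 S=0
  [3] read 0x33 idx=0: raw=0x36007 flags P=1 W=1 U=1 S=0
  ✓ 0x36F51  — 4 lookups
#3 VA=0xE8300A09B1D (r,user):
  [0] read 0x13 idx=29: raw=0x39007 flags P=1 W=1 U=1 S=0
  [1] read 0x39 idx=12: raw=0x3C007 flags P=1 W=1 U=1 S=0
  [2] read 0x3C idx=5: raw=0x40007 flags P=1 W=1 U=1 S=0
  [3] read 0x40 idx=9: raw=0x43007 flags P=1 W=1 U=1 S=0
  ✓ 0x43B1D  — 4 lookups
#4 VA=0x68141E1405C (r,kernel):
  [0] read 0x13 idx=13: raw=0x47007 flags P=1 W=1 U=1 S=0
  [1] read 0x47 idx=5: raw=0x48007 flags P=1 W=1 U=1 S=0
  [2] read 0x48 idx=15: raw=0x4C007 flags P=1 W=1 U=1 S=0
  [3] read 0x4C idx=20: raw=0x4F007 flags P=1 W=1 U=1 S=0
  ✓ 0x4F05C  — 4 lookups
#5 VA=0x98680017842 (w,user):
  [0] read 0x13 idx=19: raw=0x51007 flags P=1 W=1 U=1 S=0
  [1] read 0x51 idx=26: raw=0x52007 flags P=1 W=1 U=1 S=0
  [2] read 0x52 idx=0: raw=0x56007 flags P=1 W=1 U=1 S=0
  [3] read 0x56 idx=23: raw=0x58007 flags P=1 W=1 U=1 S=0
  ✓ 0x58842  — 4 lookups
#6 VA=0xB8580E0AE77 (w,kernel):
  [0] read 0x13 idx=23: raw=0x5B007 flags P=1 W=1 U=1 S=0
  [1] read 0x5B idx=22: raw=0x5F007 flags P=1 W=1 U=1 S=0
  [2] read 0x5F idx=7: raw=0x62007 flags P=1 W=1 U=1 S=0
  [3] read 0x62 idx=10: raw=0x66007 flags P=1 W=1 U=1 S=0
  ✓ 0x66E77  — 4 lookups

Access #6 fault: NONE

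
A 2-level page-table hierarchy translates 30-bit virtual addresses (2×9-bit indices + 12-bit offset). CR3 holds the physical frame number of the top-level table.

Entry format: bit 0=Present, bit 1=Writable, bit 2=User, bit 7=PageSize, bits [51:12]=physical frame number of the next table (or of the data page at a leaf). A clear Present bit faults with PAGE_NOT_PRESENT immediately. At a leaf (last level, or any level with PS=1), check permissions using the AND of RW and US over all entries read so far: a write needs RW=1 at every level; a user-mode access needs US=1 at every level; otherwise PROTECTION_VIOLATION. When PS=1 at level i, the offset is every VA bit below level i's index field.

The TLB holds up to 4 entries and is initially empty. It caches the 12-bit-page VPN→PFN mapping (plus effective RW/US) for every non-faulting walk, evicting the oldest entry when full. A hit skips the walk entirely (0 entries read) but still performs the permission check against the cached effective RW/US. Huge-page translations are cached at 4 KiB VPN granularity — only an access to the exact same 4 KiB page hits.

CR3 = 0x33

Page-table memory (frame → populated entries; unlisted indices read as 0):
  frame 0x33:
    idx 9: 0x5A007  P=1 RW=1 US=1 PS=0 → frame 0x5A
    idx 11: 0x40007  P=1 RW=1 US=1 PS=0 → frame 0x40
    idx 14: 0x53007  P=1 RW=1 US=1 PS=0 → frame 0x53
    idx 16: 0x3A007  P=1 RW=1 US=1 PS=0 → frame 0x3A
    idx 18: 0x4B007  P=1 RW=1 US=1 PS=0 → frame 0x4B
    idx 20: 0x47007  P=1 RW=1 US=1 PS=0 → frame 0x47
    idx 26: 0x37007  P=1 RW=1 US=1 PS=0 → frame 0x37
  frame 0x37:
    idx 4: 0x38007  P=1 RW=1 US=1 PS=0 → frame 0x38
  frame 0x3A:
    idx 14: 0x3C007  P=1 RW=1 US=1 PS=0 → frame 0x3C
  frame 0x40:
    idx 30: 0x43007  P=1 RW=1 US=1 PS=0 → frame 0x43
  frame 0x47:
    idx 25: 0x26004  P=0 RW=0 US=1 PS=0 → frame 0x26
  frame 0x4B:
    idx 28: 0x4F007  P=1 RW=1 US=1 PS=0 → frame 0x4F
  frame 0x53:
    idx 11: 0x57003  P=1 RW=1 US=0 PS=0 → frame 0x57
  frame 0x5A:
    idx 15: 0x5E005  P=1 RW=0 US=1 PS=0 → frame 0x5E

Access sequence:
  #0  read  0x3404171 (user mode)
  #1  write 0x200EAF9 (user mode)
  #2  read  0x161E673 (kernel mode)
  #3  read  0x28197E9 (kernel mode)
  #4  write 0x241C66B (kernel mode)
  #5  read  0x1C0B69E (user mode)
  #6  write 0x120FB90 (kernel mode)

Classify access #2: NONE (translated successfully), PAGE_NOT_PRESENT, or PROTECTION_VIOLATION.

Trace:
#0 VA=0x3404171 (r,user):
  [0] read 0x33 idx=26: raw=0x37007 flags P=1 W=1 U=1 S=0
  [1] read 0x37 idx=4: raw=0x38007 flags P=1 W=1 U=1 S=0
  → PA=0x38171  (2 entries read)
#1 VA=0x200EAF9 (w,user):
  [0] read 0x33 idx=16: raw=0x3A007 flags P=1 W=1 U=1 S=0
  [1] read 0x3A idx=14: raw=0x3C007 flags P=1 W=1 U=1 S=0
  → PA=0x3CAF9  (2 entries read)
#2 VA=0x161E673 (r,kernel):
  [0] read 0x33 idx=11: raw=0x40007 flags P=1 W=1 U=1 S=0
  [1] read 0x40 idx=30: raw=0x43007 flags P=1 W=1 U=1 S=0
  → PA=0x43673  (2 entries read)
#3 VA=0x28197E9 (r,kernel):
  [0] read 0x33 idx=20: raw=0x47007 flags P=1 W=1 U=1 S=0
  [1] read 0x47 idx=25: raw=0x26004 flags P=0 W=0 U=1 S=0
  ✗ PAGE_NOT_PRESENT  [2 reads]
#4 VA=0x241C66B (w,kernel):
  [0] read 0x33 idx=18: raw=0x4B007 flags P=1 W=1 U=1 S=0
  [1] read 0x4B idx=28: raw=0x4F007 flags P=1 W=1 U=1 S=0
  → PA=0x4F66B  (2 entries read)
#5 VA=0x1C0B69E (r,user):
  [0] read 0x33 idx=14: raw=0x53007 flags P=1 W=1 U=1 S=0
  [1] read 0x53 idx=11: raw=0x57003 flags P=1 W=1 U=0 S=0
  ✗ PROTECTION_VIOLATION  [2 reads]
#6 VA=0x120FB90 (w,kernel):
  [0] read 0x33 idx=9: raw=0x5A007 flags P=1 W=1 U=1 S=0
  [1] read 0x5A idx=15: raw=0x5E005 flags P=1 W=0 U=1 S=0
  ✗ PROTECTION_VIOLATION  [2 reads]

Access #2 fault: NONE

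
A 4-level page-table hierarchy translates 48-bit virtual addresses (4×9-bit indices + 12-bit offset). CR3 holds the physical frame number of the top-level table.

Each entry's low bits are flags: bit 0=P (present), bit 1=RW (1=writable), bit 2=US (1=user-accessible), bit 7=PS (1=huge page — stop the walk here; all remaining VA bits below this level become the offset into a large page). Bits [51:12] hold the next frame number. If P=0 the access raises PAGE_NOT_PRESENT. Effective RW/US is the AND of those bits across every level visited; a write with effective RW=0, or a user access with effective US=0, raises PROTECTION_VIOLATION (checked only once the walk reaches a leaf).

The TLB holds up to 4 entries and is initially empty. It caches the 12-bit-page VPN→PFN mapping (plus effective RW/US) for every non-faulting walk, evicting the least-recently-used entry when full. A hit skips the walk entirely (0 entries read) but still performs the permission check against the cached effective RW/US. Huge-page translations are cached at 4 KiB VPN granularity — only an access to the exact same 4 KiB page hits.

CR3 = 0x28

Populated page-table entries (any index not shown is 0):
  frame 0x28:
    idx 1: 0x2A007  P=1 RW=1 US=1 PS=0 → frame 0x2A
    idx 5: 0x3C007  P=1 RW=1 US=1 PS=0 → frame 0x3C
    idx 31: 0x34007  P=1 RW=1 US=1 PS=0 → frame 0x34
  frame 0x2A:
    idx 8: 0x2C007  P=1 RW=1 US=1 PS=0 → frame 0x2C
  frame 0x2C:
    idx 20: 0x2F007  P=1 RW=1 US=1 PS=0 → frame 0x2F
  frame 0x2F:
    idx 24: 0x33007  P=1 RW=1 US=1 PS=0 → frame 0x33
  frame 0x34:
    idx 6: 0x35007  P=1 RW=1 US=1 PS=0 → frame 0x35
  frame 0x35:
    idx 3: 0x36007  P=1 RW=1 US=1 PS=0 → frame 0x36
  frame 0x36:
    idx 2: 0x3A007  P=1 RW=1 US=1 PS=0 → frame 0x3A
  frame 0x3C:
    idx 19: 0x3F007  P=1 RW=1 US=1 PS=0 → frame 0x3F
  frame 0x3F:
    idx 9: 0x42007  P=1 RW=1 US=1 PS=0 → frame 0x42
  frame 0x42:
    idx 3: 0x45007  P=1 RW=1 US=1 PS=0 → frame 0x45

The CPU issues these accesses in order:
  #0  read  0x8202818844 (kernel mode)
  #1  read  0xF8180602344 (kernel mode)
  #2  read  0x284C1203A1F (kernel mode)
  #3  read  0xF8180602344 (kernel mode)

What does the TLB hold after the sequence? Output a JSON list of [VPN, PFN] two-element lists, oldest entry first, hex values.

Walk each access:
#0 VA=0x8202818844 (r,kernel):
  [0] read 0x28 idx=1: raw=0x2A007 flags P=1 W=1 U=1 S=0
  [1] read 0x2A idx=8: raw=0x2C007 flags P=1 W=1 U=1 S=0
  [2] read 0x2C idx=20: raw=0x2F007 flags P=1 W=1 U=1 S=0
  [3] read 0x2F idx=24: raw=0x33007 flags P=1 W=1 U=1 S=0
  ✓ 0x33844  — 4 lookups
#1 VA=0xF8180602344 (r,kernel):
  [0] read 0x28 idx=31: raw=0x34007 flags P=1 W=1 U=1 S=0
  [1] read 0x34 idx=6: raw=0x35007 flags P=1 W=1 U=1 S=0
  [2] read 0x35 idx=3: raw=0x36007 flags P=1 W=1 U=1 S=0
  [3] read 0x36 idx=2: raw=0x3A007 flags P=1 W=1 U=1 S=0
  ✓ 0x3A344  — 4 lookups
#2 VA=0x284C1203A1F (r,kernel):
  [0] read 0x28 idx=5: raw=0x3C007 flags P=1 W=1 U=1 S=0
  [1] read 0x3C idx=19: raw=0x3F007 flags P=1 W=1 U=1 S=0
  [2] read 0x3F idx=9: raw=0x42007 flags P=1 W=1 U=1 S=0
  [3] read 0x42 idx=3: raw=0x45007 flags P=1 W=1 U=1 S=0
  ✓ 0x45A1F  — 4 lookups
#3 VA=0xF8180602344 (r,kernel):
  TLB hit vpn=0xF8180602 → PA=0x3A344

TLB: [["0x8202818", "0x33"], ["0x284C1203", "0x45"], ["0xF8180602", "0x3A"]]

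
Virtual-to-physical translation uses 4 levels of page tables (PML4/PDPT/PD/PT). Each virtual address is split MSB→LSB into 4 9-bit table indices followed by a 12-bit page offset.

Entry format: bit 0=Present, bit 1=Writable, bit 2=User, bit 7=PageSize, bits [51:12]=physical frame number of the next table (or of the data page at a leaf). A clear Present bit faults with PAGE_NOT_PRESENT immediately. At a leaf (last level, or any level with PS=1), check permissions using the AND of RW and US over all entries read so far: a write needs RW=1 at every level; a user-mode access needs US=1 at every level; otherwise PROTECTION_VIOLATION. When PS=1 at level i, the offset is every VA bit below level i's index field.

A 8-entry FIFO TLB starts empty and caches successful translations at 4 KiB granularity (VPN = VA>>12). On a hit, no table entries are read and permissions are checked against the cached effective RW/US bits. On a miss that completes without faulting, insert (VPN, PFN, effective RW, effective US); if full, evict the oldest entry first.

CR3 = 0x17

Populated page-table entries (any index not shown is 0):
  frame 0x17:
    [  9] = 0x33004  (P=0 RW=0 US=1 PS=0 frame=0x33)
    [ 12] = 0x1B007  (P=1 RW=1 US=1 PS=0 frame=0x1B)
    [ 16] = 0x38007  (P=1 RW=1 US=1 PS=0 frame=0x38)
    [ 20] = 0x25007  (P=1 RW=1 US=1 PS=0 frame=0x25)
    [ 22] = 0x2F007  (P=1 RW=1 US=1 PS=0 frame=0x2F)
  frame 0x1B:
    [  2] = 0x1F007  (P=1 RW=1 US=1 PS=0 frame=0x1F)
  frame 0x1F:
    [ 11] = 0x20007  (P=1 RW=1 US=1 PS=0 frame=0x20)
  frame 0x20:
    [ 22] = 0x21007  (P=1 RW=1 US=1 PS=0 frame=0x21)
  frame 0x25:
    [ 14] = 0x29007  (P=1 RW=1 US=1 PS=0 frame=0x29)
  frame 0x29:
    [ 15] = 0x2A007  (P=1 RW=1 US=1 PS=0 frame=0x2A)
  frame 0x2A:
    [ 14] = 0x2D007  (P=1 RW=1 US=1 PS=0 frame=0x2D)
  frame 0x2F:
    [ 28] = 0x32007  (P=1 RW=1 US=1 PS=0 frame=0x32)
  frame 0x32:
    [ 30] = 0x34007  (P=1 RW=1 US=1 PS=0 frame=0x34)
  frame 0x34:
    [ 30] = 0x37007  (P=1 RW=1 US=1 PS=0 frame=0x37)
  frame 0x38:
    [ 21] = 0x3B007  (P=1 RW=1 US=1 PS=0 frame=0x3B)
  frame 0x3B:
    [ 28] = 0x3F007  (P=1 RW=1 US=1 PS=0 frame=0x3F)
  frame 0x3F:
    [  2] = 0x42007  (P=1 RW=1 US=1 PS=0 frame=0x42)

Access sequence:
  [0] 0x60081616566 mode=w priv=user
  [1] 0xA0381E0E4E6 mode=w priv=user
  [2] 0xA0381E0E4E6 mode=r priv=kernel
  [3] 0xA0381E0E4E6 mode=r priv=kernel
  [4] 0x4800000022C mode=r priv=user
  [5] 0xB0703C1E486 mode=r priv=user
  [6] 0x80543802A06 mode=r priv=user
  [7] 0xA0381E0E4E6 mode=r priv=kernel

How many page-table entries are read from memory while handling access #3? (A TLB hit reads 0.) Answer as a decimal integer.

Trace:
#0 VA=0x60081616566 (w,user):
  [0] read 0x17 idx=12: raw=0x1B007 flags P=1 W=1 U=1 S=0
  [1] read 0x1B idx=2: raw=0x1F007 flags P=1 W=1 U=1 S=0
  [2] read 0x1F idx=11: raw=0x20007 flags P=1 W=1 U=1 S=0
  [3] read 0x20 idx=22: raw=0x21007 flags P=1 W=1 U=1 S=0
  ⇒ phys 0x21566  [4 reads]
#1 VA=0xA0381E0E4E6 (w,user):
  [0] read 0x17 idx=20: raw=0x25007 flags P=1 W=1 U=1 S=0
  [1] read 0x25 idx=14: raw=0x29007 flags P=1 W=1 U=1 S=0
  [2] read 0x29 idx=15: raw=0x2A007 flags P=1 W=1 U=1 S=0
  [3] read 0x2A idx=14: raw=0x2D007 flags P=1 W=1 U=1 S=0
  ⇒ phys 0x2D4E6  [4 reads]
#2 VA=0xA0381E0E4E6 (r,kernel):
  TLB hit vpn=0xA0381E0E → PA=0x2D4E6
#3 VA=0xA0381E0E4E6 (r,kernel):
  TLB hit vpn=0xA0381E0E → PA=0x2D4E6
#4 VA=0x4800000022C (r,user):
  [0] read 0x17 idx=9: raw=0x33004 flags P=0 W=0 U=1 S=0
  → PAGE_NOT_PRESENT  (1 entries read)
#5 VA=0xB0703C1E486 (r,user):
  [0] read 0x17 idx=22: raw=0x2F007 flags P=1 W=1 U=1 S=0
  [1] read 0x2F idx=28: raw=0x32007 flags P=1 W=1 U=1 S=0
  [2] read 0x32 idx=30: raw=0x34007 flags P=1 W=1 U=1 S=0
  [3] read 0x34 idx=30: raw=0x37007 flags P=1 W=1 U=1 S=0
  ⇒ phys 0x37486  [4 reads]
#6 VA=0x80543802A06 (r,user):
  [0] read 0x17 idx=16: raw=0x38007 flags P=1 W=1 U=1 S=0
  [1] read 0x38 idx=21: raw=0x3B007 flags P=1 W=1 U=1 S=0
  [2] read 0x3B idx=28: raw=0x3F007 flags P=1 W=1 U=1 S=0
  [3] read 0x3F idx=2: raw=0x42007 flags P=1 W=1 U=1 S=0
  ⇒ phys 0x42A06  [4 reads]
#7 VA=0xA0381E0E4E6 (r,kernel):
  TLB hit vpn=0xA0381E0E → PA=0x2D4E6

Entries read for #3: 0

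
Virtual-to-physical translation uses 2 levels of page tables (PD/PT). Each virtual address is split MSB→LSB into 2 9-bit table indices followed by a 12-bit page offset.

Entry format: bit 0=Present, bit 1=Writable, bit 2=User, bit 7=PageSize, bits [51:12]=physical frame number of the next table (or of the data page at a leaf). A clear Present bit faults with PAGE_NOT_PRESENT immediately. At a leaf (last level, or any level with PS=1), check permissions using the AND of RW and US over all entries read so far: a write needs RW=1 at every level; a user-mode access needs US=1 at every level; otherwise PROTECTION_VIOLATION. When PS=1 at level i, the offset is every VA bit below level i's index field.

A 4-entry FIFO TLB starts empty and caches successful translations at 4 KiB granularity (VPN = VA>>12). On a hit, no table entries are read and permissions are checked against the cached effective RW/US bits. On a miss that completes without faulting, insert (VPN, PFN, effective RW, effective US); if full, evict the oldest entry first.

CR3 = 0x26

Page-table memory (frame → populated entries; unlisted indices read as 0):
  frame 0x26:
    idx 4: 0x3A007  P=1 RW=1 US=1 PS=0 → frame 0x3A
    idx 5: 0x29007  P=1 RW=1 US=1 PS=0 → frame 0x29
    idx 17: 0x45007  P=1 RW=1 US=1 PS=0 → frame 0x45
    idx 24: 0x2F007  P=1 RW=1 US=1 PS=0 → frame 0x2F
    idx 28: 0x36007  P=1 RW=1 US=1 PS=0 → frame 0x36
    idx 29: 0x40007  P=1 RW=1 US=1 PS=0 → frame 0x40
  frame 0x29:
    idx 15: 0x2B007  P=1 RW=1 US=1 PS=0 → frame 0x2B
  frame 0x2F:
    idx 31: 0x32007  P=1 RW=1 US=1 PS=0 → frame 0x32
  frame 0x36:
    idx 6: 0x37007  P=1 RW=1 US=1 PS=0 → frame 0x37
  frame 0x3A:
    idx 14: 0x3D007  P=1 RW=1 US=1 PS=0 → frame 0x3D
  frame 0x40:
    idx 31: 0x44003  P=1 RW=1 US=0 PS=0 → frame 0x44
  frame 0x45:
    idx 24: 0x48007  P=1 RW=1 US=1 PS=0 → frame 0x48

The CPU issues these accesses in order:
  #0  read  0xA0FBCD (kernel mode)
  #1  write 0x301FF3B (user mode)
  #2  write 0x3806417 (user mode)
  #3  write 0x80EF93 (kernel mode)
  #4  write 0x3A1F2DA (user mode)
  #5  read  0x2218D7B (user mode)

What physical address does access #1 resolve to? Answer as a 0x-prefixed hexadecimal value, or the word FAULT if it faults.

Per-access translation:
#0 VA=0xA0FBCD (r,kernel):
  [0] read 0x26 idx=5: raw=0x29007 flags P=1 W=1 U=1 S=0
  [1] read 0x29 idx=15: raw=0x2B007 flags P=1 W=1 U=1 S=0
  ⇒ phys 0x2BBCD  [2 reads]
#1 VA=0x301FF3B (w,user):
  [0] read 0x26 idx=24: raw=0x2F007 flags P=1 W=1 U=1 S=0
  [1] read 0x2F idx=31: raw=0x32007 flags P=1 W=1 U=1 S=0
  ⇒ phys 0x32F3B  [2 reads]
#2 VA=0x3806417 (w,user):
  [0] read 0x26 idx=28: raw=0x36007 flags P=1 W=1 U=1 S=0
  [1] read 0x36 idx=6: raw=0x37007 flags P=1 W=1 U=1 S=0
  ⇒ phys 0x37417  [2 reads]
#3 VA=0x80EF93 (w,kernel):
  [0] read 0x26 idx=4: raw=0x3A007 flags P=1 W=1 U=1 S=0
  [1] read 0x3A idx=14: raw=0x3D007 flags P=1 W=1 U=1 S=0
  ⇒ phys 0x3DF93  [2 reads]
#4 VA=0x3A1F2DA (w,user):
  [0] read 0x26 idx=29: raw=0x40007 flags P=1 W=1 U=1 S=0
  [1] read 0x40 idx=31: raw=0x44003 flags P=1 W=1 U=0 S=0
  → PROTECTION_VIOLATION  (2 entries read)
#5 VA=0x2218D7B (r,user):
  [0] read 0x26 idx=17: raw=0x45007 flags P=1 W=1 U=1 S=0
  [1] read 0x45 idx=24: raw=0x48007 flags P=1 W=1 U=1 S=0
  ⇒ phys 0x48D7B  [2 reads]

Access #1 PA: 0x32F3B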